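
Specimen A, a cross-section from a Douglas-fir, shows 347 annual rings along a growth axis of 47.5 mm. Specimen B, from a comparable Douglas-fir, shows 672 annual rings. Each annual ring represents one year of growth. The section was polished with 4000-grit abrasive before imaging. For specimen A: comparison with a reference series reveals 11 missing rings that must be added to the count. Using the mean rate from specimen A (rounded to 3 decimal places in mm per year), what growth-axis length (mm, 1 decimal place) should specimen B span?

89.4 mm

Specimen A: correcting the raw count gives 347 + 11 = 358 true annual rings.
A: 47.5 mm over 358 years gives 47.5 / 358 ≈ 0.133 mm per year.
For B, 0.133 mm/year × 672 years = 89.4 mm.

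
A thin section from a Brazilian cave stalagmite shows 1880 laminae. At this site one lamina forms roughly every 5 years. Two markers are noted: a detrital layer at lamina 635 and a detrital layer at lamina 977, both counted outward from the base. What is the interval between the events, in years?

Separation: 977 − 635 = 342 laminae.
Multiplying by 5 years per lamina: 342 × 5 = 1710 years.

1710 yr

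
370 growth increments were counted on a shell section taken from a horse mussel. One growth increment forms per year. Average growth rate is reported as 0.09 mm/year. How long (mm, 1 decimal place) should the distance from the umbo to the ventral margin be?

33.3 mm

370 years of growth are recorded.
Length ≈ 0.09 × 370 = 33.3 mm.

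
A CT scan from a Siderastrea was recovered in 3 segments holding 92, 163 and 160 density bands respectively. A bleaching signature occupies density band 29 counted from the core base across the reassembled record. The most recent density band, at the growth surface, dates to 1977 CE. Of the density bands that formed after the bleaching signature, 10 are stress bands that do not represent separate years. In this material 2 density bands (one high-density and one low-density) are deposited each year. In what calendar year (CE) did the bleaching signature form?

1789 CE

Total density bands = 92 + 163 + 160 = 415.
Between density band 29 and the growth surface there are 415 − 29 = 386 density bands.
386 − 10 false = 376 true density bands after the bleaching signature.
376 density bands at 2 per year is 376 / 2 = 188 years.
1977 − 188 = 1789 CE.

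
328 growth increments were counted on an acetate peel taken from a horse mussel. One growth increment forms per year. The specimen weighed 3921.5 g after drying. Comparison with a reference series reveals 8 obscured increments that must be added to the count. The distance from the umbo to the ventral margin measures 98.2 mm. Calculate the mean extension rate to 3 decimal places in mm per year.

0.292 mm per year

Correcting the raw count gives 328 + 8 = 336 true growth increments.
98.2 mm over 336 years gives 98.2 / 336 ≈ 0.292 mm per year.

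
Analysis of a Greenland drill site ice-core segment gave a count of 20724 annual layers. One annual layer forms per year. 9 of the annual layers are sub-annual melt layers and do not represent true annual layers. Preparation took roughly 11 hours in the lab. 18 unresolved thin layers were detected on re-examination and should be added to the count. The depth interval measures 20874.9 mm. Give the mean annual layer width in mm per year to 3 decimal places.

Adjusted count: 20724 − 9 + 18 = 20733 annual layers.
20874.9 mm over 20733 years gives 20874.9 / 20733 ≈ 1.007 mm per year.

1.007 mm per year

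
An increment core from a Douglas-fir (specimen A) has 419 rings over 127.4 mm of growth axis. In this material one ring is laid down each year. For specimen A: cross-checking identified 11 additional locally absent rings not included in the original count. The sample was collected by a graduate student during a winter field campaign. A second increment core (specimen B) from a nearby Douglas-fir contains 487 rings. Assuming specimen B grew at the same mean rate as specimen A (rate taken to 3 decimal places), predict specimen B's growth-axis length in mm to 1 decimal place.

144.2 mm

Specimen A: true ring count = 419 + 11 = 430.
A: Extension rate ≈ 127.4 / 430 = 0.296 mm/yr.
Length of B = 0.296 × 487 = 144.2 mm.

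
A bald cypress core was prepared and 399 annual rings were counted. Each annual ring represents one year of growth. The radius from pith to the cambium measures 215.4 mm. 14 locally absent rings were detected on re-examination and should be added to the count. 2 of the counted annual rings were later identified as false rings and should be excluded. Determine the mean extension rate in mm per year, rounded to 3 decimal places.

After corrections the count is 399 − 2 + 14 = 411 annual rings.
Mean rate = 215.4 mm / 411 years ≈ 0.524 mm per year.

0.524 mm per year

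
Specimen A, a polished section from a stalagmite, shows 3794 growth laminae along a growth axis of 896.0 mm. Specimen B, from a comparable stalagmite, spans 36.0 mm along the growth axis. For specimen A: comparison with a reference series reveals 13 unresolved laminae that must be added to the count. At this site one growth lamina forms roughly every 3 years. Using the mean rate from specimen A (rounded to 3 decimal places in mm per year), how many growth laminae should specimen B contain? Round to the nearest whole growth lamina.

Specimen A: after corrections the count is 3794 + 13 = 3807 growth laminae.
Specimen A: 3807 growth laminae at 3 years each span 3807 × 3 = 11421 years.
A: Extension rate ≈ 896.0 / 11421 = 0.078 mm/yr.
For B, 36.0 / 0.078 = 461.54 years; at 3 years per growth lamina that is 461.54 / 3 ≈ 154 growth laminae.

154 growth laminae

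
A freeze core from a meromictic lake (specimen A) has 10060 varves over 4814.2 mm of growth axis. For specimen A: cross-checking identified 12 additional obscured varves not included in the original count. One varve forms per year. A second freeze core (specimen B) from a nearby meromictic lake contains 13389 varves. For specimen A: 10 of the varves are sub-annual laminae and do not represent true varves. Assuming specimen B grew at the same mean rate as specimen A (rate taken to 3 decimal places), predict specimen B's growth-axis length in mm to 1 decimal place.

6399.9 mm

Specimen A: adjusted count: 10060 − 10 + 12 = 10062 varves.
A: Extension rate ≈ 4814.2 / 10062 = 0.478 mm/yr.
Length of B = 0.478 × 13389 = 6399.9 mm.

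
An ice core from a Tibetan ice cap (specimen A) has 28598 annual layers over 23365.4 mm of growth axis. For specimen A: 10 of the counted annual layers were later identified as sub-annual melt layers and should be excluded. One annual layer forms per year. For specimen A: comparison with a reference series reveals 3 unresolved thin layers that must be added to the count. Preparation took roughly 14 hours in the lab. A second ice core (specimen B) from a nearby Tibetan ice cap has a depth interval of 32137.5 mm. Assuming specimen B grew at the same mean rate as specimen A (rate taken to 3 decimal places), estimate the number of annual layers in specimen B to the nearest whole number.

Specimen A: after corrections the count is 28598 − 10 + 3 = 28591 annual layers.
A: 23365.4 mm over 28591 years gives 23365.4 / 28591 ≈ 0.817 mm per year.
For B, 32137.5 / 0.817 = 39335.99 years ≈ 39336 annual layers.

39336 annual layers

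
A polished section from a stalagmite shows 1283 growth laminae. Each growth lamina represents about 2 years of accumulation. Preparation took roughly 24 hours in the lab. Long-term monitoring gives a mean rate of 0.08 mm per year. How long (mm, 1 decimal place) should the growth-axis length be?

205.3 mm

Multiplying by 2 years per growth lamina: 1283 × 2 = 2566 years.
2566 years at 0.08 mm/year gives 0.08 × 2566 = 205.3 mm.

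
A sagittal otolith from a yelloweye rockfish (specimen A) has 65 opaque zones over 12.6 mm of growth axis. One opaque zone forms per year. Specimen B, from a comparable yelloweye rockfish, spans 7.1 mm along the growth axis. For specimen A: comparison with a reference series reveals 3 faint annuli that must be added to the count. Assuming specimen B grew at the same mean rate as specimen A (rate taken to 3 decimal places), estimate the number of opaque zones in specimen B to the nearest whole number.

38 opaque zones

Specimen A: true opaque zone count = 65 + 3 = 68.
A: 12.6 mm over 68 years gives 12.6 / 68 ≈ 0.185 mm per year.
For B, 7.1 / 0.185 = 38.38 years ≈ 38 opaque zones.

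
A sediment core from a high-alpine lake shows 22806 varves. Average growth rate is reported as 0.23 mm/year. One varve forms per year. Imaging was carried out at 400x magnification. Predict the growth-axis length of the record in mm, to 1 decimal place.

22806 years of growth are recorded.
Predicted length = 0.23 mm/year × 22806 years = 5245.4 mm.

5245.4 mm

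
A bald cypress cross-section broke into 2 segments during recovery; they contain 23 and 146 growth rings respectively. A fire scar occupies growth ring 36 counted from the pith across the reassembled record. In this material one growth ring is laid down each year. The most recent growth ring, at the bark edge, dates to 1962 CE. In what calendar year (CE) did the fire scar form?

1829 CE

Total growth rings = 23 + 146 = 169.
The fire scar sits at growth ring 36 from the pith, so 169 − 36 = 133 growth rings formed after it.
1962 − 133 = 1829 CE.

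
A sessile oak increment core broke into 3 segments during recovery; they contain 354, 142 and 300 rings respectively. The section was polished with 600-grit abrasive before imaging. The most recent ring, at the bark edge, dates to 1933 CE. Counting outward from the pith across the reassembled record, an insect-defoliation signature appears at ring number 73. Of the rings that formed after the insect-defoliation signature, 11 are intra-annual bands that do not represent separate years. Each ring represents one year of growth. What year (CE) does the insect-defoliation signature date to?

1221 CE

Total rings = 354 + 142 + 300 = 796.
The insect-defoliation signature sits at ring 73 from the pith, so 796 − 73 = 723 rings formed after it.
Removing the 11 false rings leaves 723 − 11 = 712 true rings beyond the insect-defoliation signature.
The ring at the bark edge is 1933 CE, so the insect-defoliation signature dates to 1933 − 712 = 1221 CE.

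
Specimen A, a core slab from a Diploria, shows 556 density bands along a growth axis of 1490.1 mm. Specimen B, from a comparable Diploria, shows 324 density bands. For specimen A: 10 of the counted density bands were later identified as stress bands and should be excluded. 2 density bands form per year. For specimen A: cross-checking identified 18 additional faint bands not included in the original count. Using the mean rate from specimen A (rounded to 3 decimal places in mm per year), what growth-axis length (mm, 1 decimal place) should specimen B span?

Specimen A: after corrections the count is 556 − 10 + 18 = 564 density bands.
Specimen A: with 2 density bands per year, 564 / 2 = 282 years.
A: Mean rate = 1490.1 mm / 282 years ≈ 5.284 mm per year.
Specimen B: dividing by 2 density bands per year: 324 / 2 = 162 years. B's length ≈ 5.284 × 162 = 856.0 mm.

856.0 mm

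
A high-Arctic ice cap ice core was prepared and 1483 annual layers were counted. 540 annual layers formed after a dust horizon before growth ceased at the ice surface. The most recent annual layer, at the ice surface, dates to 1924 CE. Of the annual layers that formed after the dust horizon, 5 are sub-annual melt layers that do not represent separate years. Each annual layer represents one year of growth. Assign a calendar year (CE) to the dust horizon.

1389 CE

540 annual layers formed after the dust horizon.
Removing the 5 false annual layers leaves 540 − 5 = 535 true annual layers beyond the dust horizon.
The annual layer at the ice surface is 1924 CE, so the dust horizon dates to 1924 − 535 = 1389 CE.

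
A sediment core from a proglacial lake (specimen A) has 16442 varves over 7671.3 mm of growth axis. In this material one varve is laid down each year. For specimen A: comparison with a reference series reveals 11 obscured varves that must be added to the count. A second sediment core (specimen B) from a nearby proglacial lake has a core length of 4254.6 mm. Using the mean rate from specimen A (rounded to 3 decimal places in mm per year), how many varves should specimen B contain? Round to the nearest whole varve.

9130 varves

Specimen A: correcting the raw count gives 16442 + 11 = 16453 true varves.
A: Mean rate = 7671.3 mm / 16453 years ≈ 0.466 mm per year.
B spans 4254.6 / 0.466 = 9130.04 years ≈ 9130 varves.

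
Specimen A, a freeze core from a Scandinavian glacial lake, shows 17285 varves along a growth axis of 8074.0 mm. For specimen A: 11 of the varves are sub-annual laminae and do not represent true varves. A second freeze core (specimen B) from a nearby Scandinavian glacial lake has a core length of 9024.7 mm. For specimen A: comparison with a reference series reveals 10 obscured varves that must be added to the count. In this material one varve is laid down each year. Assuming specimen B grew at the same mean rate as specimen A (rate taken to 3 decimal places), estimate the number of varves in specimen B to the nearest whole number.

Specimen A: adjusted count: 17285 − 11 + 10 = 17284 varves.
A: 8074.0 mm over 17284 years gives 8074.0 / 17284 ≈ 0.467 mm/yr.
Specimen B: 9024.7 mm / 0.467 mm per year = 19324.84 years ≈ 19325 varves.

19325 varves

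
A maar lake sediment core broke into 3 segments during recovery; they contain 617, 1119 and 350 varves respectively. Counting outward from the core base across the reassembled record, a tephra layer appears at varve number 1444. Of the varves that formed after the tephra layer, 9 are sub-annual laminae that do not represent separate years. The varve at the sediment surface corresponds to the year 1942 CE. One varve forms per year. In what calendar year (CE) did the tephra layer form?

1309 CE

Total varves = 617 + 1119 + 350 = 2086.
Between varve 1444 and the sediment surface there are 2086 − 1444 = 642 varves.
642 − 9 false = 633 true varves after the tephra layer.
The varve at the sediment surface is 1942 CE, so the tephra layer dates to 1942 − 633 = 1309 CE.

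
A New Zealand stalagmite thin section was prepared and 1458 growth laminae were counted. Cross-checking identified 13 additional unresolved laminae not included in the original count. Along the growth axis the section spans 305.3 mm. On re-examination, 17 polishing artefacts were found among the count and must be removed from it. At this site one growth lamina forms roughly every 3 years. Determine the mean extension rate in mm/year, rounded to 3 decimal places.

Correcting the raw count gives 1458 − 17 + 13 = 1454 true growth laminae.
1454 growth laminae at 3 years each span 1454 × 3 = 4362 years.
Extension rate ≈ 305.3 / 4362 = 0.070 mm/year.

0.070 mm/year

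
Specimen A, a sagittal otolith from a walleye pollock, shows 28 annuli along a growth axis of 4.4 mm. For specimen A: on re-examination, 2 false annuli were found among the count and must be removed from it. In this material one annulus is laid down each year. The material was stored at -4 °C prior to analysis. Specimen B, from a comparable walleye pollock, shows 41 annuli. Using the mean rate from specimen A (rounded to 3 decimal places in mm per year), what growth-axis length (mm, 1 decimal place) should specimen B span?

Specimen A: correcting the raw count gives 28 − 2 = 26 true annuli.
A: Mean rate = 4.4 mm / 26 years ≈ 0.169 mm/yr.
Length of B = 0.169 × 41 = 6.9 mm.

6.9 mm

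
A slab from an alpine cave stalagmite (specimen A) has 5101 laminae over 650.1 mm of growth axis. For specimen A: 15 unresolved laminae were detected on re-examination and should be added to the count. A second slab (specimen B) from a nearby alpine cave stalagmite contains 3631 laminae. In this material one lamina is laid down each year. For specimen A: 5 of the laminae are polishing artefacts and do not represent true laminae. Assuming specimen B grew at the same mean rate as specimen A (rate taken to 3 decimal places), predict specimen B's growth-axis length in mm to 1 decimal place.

Specimen A: adjusted count: 5101 − 5 + 15 = 5111 laminae.
A: Extension rate ≈ 650.1 / 5111 = 0.127 mm/year.
For B, 0.127 mm/year × 3631 years = 461.1 mm.

461.1 mm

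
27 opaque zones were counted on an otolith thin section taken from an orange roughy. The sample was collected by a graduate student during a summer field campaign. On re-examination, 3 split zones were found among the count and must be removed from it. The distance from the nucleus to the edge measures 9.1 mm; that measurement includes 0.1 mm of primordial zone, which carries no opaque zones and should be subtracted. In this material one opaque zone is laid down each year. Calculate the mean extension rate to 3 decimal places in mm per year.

After corrections the count is 27 − 3 = 24 opaque zones.
The growth record spans 9.1 − 0.1 = 9.0 mm.
Extension rate ≈ 9.0 / 24 = 0.375 mm per year.

0.375 mm per year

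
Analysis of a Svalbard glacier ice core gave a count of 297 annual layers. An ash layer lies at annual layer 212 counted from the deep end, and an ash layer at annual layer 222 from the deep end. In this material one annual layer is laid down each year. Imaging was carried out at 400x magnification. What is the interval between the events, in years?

Separation: 222 − 212 = 10 annual layers.
That is 10 years at one annual layer per year.

10 yr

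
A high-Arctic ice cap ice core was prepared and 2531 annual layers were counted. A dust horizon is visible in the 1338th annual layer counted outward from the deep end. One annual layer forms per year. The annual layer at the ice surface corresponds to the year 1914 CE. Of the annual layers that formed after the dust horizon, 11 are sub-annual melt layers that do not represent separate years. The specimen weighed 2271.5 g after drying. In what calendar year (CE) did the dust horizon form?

Between annual layer 1338 and the ice surface there are 2531 − 1338 = 1193 annual layers.
1193 − 11 false = 1182 true annual layers after the dust horizon.
The annual layer at the ice surface is 1914 CE, so the dust horizon dates to 1914 − 1182 = 732 CE.

732 CE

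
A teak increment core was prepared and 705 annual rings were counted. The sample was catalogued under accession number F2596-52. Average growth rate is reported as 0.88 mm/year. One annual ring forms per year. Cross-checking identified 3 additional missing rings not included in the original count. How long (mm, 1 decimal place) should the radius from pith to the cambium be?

After corrections the count is 705 + 3 = 708 annual rings.
Length ≈ 0.88 × 708 = 623.0 mm.

623.0 mm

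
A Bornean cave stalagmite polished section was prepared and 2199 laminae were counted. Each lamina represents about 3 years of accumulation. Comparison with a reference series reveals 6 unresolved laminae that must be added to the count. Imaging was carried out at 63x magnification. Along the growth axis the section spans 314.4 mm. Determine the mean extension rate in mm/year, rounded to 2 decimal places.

True lamina count = 2199 + 6 = 2205.
At 3 years per lamina, 2205 × 3 = 6615 years.
Extension rate ≈ 314.4 / 6615 = 0.05 mm/year.

0.05 mm/year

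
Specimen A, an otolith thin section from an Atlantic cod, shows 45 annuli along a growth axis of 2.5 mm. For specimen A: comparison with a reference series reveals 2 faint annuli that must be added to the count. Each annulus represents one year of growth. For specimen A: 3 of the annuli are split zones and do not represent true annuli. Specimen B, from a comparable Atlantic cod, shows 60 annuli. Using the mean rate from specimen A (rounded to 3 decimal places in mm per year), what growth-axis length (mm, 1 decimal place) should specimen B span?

Specimen A: after corrections the count is 45 − 3 + 2 = 44 annuli.
A: 2.5 mm over 44 years gives 2.5 / 44 ≈ 0.057 mm/year.
B's length ≈ 0.057 × 60 = 3.4 mm.

3.4 mm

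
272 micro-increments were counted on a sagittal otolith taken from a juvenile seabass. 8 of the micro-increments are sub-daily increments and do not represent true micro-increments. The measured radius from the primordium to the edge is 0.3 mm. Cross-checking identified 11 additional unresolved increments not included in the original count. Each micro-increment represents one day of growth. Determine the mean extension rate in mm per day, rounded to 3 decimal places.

0.001 mm per day

True micro-increment count = 272 − 8 + 11 = 275.
0.3 mm over 275 days gives 0.3 / 275 ≈ 0.001 mm per day.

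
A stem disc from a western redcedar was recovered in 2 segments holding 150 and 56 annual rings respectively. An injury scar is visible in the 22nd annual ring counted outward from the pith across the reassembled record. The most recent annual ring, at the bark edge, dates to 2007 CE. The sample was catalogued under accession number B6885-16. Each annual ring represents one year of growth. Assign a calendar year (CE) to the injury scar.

Total annual rings = 150 + 56 = 206.
The injury scar sits at annual ring 22 from the pith, so 206 − 22 = 184 annual rings formed after it.
Counting back 184 years from 2007 CE places the injury scar in 2007 − 184 = 1823 CE.

1823 CE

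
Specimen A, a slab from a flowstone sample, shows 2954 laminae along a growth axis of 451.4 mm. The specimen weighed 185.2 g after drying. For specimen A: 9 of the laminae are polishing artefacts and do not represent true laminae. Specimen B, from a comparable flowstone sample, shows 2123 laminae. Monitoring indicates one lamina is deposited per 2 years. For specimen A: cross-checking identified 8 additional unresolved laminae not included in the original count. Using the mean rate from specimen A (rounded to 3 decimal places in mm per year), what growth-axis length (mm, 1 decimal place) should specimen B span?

322.7 mm

Specimen A: adjusted count: 2954 − 9 + 8 = 2953 laminae.
Specimen A: multiplying by 2 years per lamina: 2953 × 2 = 5906 years.
A: 451.4 mm over 5906 years gives 451.4 / 5906 ≈ 0.076 mm/year.
Specimen B: at 2 years per lamina, 2123 × 2 = 4246 years. B's length ≈ 0.076 × 4246 = 322.7 mm.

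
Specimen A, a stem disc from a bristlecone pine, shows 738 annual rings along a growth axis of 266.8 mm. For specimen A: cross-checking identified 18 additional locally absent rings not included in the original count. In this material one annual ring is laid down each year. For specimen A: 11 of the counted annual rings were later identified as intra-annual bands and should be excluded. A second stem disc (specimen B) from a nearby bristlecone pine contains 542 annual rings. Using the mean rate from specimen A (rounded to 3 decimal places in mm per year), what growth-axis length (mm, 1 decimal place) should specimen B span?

194.0 mm

Specimen A: correcting the raw count gives 738 − 11 + 18 = 745 true annual rings.
A: Mean rate = 266.8 mm / 745 years ≈ 0.358 mm/yr.
For B, 0.358 mm/year × 542 years = 194.0 mm.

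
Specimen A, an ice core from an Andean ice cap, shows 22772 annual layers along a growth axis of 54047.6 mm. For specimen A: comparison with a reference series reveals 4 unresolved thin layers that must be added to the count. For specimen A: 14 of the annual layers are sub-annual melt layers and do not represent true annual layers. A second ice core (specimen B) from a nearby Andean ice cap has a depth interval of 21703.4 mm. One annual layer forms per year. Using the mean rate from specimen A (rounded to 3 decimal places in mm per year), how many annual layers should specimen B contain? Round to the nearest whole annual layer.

Specimen A: adjusted count: 22772 − 14 + 4 = 22762 annual layers.
A: Extension rate ≈ 54047.6 / 22762 = 2.374 mm per year.
For B, 21703.4 / 2.374 = 9142.12 years ≈ 9142 annual layers.

9142 annual layers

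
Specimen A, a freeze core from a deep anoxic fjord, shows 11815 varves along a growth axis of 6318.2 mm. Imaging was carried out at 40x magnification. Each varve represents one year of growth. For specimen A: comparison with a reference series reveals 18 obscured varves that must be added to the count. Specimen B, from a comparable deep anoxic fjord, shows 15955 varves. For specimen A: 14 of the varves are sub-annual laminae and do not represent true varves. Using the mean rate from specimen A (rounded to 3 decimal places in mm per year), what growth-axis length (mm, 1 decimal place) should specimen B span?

8535.9 mm

Specimen A: adjusted count: 11815 − 14 + 18 = 11819 varves.
A: Extension rate ≈ 6318.2 / 11819 = 0.535 mm/year.
For B, 0.535 mm/year × 15955 years = 8535.9 mm.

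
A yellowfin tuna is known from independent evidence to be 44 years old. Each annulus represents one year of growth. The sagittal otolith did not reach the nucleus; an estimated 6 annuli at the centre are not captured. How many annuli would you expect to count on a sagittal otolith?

38 annuli

Expected annuli over 44 years: 44.
44 − 6 missed = 38 annuli expected in the prepared section.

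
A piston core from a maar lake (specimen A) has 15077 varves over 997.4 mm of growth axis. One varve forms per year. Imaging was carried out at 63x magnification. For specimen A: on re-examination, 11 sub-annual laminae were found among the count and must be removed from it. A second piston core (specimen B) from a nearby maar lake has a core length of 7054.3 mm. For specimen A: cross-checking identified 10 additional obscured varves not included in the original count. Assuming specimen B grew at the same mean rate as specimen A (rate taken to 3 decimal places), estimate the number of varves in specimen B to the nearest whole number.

106883 varves

Specimen A: adjusted count: 15077 − 11 + 10 = 15076 varves.
A: Extension rate ≈ 997.4 / 15076 = 0.066 mm/yr.
B spans 7054.3 / 0.066 = 106883.33 years ≈ 106883 varves.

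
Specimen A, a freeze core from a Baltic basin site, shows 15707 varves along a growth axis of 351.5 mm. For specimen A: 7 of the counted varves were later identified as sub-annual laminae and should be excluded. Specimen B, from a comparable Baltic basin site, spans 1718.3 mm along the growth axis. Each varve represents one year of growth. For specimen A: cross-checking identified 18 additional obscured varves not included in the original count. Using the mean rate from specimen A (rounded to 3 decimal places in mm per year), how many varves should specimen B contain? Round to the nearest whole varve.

78105 varves

Specimen A: correcting the raw count gives 15707 − 7 + 18 = 15718 true varves.
A: Extension rate ≈ 351.5 / 15718 = 0.022 mm per year.
B spans 1718.3 / 0.022 = 78104.55 years ≈ 78105 varves.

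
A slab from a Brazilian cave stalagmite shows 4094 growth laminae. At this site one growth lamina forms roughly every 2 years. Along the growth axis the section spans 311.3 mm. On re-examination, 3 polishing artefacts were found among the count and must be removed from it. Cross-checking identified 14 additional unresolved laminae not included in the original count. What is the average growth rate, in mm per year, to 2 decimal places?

Correcting the raw count gives 4094 − 3 + 14 = 4105 true growth laminae.
At 2 years per growth lamina, 4105 × 2 = 8210 years.
Mean rate = 311.3 mm / 8210 years ≈ 0.04 mm per year.

0.04 mm per year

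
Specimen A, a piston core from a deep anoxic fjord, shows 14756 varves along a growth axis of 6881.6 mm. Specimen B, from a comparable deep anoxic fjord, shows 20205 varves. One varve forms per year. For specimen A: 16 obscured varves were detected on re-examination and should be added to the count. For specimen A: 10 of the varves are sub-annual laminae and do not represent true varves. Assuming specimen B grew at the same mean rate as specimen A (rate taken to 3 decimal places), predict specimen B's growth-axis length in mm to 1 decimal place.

Specimen A: correcting the raw count gives 14756 − 10 + 16 = 14762 true varves.
A: Extension rate ≈ 6881.6 / 14762 = 0.466 mm/yr.
For B, 0.466 mm/year × 20205 years = 9415.5 mm.

9415.5 mm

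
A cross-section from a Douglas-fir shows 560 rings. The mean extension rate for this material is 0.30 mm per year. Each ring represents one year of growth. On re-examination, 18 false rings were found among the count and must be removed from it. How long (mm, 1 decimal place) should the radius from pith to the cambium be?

After corrections the count is 560 − 18 = 542 rings.
542 years at 0.30 mm/year gives 0.30 × 542 = 162.6 mm.

162.6 mm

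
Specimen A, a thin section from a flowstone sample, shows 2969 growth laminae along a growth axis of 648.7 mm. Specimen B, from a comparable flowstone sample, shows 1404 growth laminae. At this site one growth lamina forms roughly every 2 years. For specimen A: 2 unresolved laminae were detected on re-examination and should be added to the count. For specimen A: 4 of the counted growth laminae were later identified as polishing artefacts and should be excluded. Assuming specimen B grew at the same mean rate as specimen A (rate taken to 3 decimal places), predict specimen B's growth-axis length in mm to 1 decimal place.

Specimen A: after corrections the count is 2969 − 4 + 2 = 2967 growth laminae.
Specimen A: multiplying by 2 years per growth lamina: 2967 × 2 = 5934 years.
A: 648.7 mm over 5934 years gives 648.7 / 5934 ≈ 0.109 mm per year.
Specimen B: 1404 growth laminae at 2 years each span 1404 × 2 = 2808 years. B's length ≈ 0.109 × 2808 = 306.1 mm.

306.1 mm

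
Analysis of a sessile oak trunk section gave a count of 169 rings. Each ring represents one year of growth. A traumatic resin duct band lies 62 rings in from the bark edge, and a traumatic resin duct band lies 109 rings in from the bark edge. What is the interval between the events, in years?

47 years

The two markers are separated by 109 − 62 = 47 rings.
One ring per year makes the interval 47 years.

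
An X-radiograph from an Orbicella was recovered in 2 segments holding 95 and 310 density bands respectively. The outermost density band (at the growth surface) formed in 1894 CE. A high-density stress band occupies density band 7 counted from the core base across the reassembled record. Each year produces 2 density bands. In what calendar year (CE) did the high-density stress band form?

Total density bands = 95 + 310 = 405.
405 − 7 = 398 density bands lie beyond the high-density stress band toward the growth surface.
Dividing by 2 density bands per year: 398 / 2 = 199 years.
1894 − 199 = 1695 CE.

1695 CE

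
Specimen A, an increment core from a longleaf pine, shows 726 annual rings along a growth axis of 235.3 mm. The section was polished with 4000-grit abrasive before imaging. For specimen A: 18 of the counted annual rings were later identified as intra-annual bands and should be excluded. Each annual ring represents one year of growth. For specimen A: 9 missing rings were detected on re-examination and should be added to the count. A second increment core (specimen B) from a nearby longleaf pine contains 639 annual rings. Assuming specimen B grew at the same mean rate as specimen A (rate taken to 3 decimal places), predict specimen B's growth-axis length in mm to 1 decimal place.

209.6 mm

Specimen A: true annual ring count = 726 − 18 + 9 = 717.
A: Mean rate = 235.3 mm / 717 years ≈ 0.328 mm/year.
For B, 0.328 mm/year × 639 years = 209.6 mm.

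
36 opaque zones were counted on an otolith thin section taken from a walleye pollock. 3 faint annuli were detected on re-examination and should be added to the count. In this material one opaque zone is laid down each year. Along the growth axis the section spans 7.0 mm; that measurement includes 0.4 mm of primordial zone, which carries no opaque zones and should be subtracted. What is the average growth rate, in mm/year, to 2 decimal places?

0.17 mm/year

Correcting the raw count gives 36 + 3 = 39 true opaque zones.
Net length = 7.0 − 0.4 = 6.6 mm.
Mean rate = 6.6 mm / 39 years ≈ 0.17 mm/year.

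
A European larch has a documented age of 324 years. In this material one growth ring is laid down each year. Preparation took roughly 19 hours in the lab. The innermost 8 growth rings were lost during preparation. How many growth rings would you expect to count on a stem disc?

Expected growth rings over 324 years: 324.
Subtracting the 8 growth rings not captured gives 324 − 8 = 316 growth rings in the record.

316 growth rings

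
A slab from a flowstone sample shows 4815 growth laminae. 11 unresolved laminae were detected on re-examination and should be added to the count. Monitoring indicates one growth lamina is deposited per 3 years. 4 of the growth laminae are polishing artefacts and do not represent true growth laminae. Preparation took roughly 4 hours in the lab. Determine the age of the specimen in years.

Correcting the raw count gives 4815 − 4 + 11 = 4822 true growth laminae.
4822 growth laminae at 3 years each span 4822 × 3 = 14466 years.

14466 years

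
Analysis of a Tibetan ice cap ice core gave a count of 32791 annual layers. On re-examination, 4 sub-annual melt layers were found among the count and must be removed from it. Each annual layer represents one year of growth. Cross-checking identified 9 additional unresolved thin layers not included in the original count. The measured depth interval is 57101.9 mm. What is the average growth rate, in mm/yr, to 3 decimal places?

Adjusted count: 32791 − 4 + 9 = 32796 annual layers.
57101.9 mm over 32796 years gives 57101.9 / 32796 ≈ 1.741 mm/yr.

1.741 mm/yr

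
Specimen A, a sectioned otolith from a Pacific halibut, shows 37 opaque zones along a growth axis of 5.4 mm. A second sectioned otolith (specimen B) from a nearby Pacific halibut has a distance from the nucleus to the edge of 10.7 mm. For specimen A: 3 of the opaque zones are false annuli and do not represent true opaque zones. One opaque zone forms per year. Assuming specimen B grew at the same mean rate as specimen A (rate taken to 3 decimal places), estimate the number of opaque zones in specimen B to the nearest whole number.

67 opaque zones

Specimen A: after corrections the count is 37 − 3 = 34 opaque zones.
A: 5.4 mm over 34 years gives 5.4 / 34 ≈ 0.159 mm/yr.
B spans 10.7 / 0.159 = 67.30 years ≈ 67 opaque zones.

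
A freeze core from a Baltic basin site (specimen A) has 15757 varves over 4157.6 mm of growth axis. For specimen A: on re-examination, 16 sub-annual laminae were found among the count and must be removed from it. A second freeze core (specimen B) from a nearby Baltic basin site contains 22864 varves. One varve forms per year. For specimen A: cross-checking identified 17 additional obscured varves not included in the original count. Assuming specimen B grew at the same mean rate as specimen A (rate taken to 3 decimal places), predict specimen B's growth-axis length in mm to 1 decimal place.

Specimen A: correcting the raw count gives 15757 − 16 + 17 = 15758 true varves.
A: Mean rate = 4157.6 mm / 15758 years ≈ 0.264 mm per year.
B's length ≈ 0.264 × 22864 = 6036.1 mm.

6036.1 mm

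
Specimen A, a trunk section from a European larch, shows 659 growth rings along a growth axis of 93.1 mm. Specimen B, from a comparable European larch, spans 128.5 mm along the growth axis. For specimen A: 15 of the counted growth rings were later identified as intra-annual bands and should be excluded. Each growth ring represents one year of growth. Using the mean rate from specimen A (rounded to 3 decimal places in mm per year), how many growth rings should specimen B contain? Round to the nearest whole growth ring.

886 growth rings

Specimen A: true growth ring count = 659 − 15 = 644.
A: 93.1 mm over 644 years gives 93.1 / 644 ≈ 0.145 mm/yr.
Specimen B: 128.5 mm / 0.145 mm per year = 886.21 years ≈ 886 growth rings.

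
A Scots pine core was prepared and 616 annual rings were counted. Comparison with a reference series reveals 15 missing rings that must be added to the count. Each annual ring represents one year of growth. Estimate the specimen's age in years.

631 yr

Correcting the raw count gives 616 + 15 = 631 true annual rings.
With a one-to-one annual ring periodicity this is 631 years.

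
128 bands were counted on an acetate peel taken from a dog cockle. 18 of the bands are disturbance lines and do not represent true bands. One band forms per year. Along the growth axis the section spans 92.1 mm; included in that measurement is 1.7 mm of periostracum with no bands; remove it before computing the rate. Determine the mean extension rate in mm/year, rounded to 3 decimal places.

0.822 mm/year

After corrections the count is 128 − 18 = 110 bands.
Net length = 92.1 − 1.7 = 90.4 mm.
Mean rate = 90.4 mm / 110 years ≈ 0.822 mm/year.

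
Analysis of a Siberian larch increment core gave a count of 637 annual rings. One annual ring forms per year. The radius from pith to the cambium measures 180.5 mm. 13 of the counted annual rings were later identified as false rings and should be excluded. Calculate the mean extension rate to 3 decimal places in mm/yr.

True annual ring count = 637 − 13 = 624.
Mean rate = 180.5 mm / 624 years ≈ 0.289 mm/yr.

0.289 mm/yr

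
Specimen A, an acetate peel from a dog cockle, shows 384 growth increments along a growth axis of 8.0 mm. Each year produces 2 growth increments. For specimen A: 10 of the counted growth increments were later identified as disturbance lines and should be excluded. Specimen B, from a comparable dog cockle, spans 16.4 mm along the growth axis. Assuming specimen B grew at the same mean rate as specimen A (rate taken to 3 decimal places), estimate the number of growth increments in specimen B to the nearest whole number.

763 growth increments

Specimen A: after corrections the count is 384 − 10 = 374 growth increments.
Specimen A: with 2 growth increments per year, 374 / 2 = 187 years.
A: 8.0 mm over 187 years gives 8.0 / 187 ≈ 0.043 mm/year.
Specimen B: 16.4 mm / 0.043 mm per year = 381.40 years; at 2 growth increments per year that is 381.40 × 2 ≈ 763 growth increments.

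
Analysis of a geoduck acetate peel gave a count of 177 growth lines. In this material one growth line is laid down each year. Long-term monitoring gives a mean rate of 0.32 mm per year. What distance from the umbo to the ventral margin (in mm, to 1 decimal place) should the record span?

56.6 mm

177 years of growth are recorded.
Predicted length = 0.32 mm/year × 177 years = 56.6 mm.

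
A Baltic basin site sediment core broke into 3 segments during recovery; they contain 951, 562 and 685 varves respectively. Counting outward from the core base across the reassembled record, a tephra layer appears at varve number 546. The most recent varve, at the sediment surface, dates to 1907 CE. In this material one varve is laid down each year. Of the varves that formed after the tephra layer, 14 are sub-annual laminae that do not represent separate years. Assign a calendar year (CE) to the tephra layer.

Total varves = 951 + 562 + 685 = 2198.
The tephra layer sits at varve 546 from the core base, so 2198 − 546 = 1652 varves formed after it.
Removing the 14 false varves leaves 1652 − 14 = 1638 true varves beyond the tephra layer.
Counting back 1638 years from 1907 CE places the tephra layer in 1907 − 1638 = 269 CE.

269 CE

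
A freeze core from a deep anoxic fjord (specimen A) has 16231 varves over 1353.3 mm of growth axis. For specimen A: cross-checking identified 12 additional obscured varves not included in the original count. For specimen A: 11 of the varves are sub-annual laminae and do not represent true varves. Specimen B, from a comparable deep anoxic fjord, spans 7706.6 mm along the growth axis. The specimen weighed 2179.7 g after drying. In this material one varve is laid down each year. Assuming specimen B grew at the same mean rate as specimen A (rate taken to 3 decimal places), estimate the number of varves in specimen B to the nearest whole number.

92851 varves

Specimen A: correcting the raw count gives 16231 − 11 + 12 = 16232 true varves.
A: Mean rate = 1353.3 mm / 16232 years ≈ 0.083 mm/year.
For B, 7706.6 / 0.083 = 92850.60 years ≈ 92851 varves.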